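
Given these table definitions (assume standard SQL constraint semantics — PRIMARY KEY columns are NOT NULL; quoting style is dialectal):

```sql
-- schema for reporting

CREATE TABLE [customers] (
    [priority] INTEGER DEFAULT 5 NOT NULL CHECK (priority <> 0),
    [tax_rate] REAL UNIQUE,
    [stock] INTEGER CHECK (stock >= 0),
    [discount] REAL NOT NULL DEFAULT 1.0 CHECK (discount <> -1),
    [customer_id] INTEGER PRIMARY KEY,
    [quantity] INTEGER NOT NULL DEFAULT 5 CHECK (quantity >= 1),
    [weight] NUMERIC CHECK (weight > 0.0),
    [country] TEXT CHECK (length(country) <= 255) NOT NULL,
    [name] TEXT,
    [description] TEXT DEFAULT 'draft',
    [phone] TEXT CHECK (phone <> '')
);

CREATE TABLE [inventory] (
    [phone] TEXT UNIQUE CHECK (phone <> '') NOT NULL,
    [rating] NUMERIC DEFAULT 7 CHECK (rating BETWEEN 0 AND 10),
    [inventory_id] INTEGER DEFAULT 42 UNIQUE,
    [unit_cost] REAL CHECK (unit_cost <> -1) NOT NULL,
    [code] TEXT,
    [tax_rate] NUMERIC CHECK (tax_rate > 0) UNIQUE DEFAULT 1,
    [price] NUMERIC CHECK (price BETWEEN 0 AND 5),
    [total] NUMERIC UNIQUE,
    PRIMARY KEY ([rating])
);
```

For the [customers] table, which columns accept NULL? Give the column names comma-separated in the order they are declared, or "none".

tax_rate, stock, weight, name, description, phone

- priority: declared NOT NULL → not nullable.
- tax_rate: UNIQUE does not imply NOT NULL → nullable.
- stock: CHECK does not forbid NULL (a CHECK constraint passes when its expression is NULL) → nullable.
- discount: declared NOT NULL → not nullable.
- customer_id: part of the PRIMARY KEY, which implies NOT NULL → not nullable.
- quantity: declared NOT NULL → not nullable.
- weight: CHECK does not forbid NULL (a CHECK constraint passes when its expression is NULL) → nullable.
- country: declared NOT NULL → not nullable.
- name: no NOT NULL constraint applies → nullable.
- description: DEFAULT only fills an omitted column; an explicit NULL is still allowed → nullable.
- phone: CHECK does not forbid NULL (a CHECK constraint passes when its expression is NULL) → nullable.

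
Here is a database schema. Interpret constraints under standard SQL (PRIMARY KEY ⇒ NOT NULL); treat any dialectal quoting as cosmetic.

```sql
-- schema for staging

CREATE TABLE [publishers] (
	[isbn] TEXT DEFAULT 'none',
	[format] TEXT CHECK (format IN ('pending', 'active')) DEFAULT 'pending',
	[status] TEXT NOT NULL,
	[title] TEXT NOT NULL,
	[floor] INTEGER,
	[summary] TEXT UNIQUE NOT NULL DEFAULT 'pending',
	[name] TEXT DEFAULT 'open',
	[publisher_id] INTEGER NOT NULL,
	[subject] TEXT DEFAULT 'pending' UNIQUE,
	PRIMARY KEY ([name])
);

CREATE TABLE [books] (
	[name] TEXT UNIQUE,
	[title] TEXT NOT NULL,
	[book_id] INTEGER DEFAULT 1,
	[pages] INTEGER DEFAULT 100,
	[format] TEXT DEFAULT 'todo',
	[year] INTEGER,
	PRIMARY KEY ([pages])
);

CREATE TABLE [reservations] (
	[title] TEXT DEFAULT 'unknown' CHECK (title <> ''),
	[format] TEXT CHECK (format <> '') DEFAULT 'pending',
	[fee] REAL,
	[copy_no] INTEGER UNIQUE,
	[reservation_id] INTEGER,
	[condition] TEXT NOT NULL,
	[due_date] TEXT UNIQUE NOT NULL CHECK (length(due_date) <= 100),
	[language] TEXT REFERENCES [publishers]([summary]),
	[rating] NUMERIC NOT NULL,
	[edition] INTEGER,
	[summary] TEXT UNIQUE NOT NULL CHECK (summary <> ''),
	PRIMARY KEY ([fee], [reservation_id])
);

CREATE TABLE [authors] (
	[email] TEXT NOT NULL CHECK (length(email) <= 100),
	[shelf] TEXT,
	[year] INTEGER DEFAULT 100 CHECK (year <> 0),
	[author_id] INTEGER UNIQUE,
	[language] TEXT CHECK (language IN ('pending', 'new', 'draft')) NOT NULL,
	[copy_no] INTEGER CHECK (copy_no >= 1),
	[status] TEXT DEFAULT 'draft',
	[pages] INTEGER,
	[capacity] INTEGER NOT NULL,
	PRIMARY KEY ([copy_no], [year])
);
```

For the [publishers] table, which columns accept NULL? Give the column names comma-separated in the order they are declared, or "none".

- isbn: DEFAULT only fills an omitted column; an explicit NULL is still allowed → nullable.
- format: CHECK does not forbid NULL (a CHECK constraint passes when its expression is NULL) → nullable.
- status: declared NOT NULL → not nullable.
- title: declared NOT NULL → not nullable.
- floor: no NOT NULL constraint applies → nullable.
- summary: declared NOT NULL → not nullable.
- name: part of the PRIMARY KEY, which implies NOT NULL → not nullable.
- publisher_id: declared NOT NULL → not nullable.
- subject: UNIQUE does not imply NOT NULL → nullable.

isbn, format, floor, subject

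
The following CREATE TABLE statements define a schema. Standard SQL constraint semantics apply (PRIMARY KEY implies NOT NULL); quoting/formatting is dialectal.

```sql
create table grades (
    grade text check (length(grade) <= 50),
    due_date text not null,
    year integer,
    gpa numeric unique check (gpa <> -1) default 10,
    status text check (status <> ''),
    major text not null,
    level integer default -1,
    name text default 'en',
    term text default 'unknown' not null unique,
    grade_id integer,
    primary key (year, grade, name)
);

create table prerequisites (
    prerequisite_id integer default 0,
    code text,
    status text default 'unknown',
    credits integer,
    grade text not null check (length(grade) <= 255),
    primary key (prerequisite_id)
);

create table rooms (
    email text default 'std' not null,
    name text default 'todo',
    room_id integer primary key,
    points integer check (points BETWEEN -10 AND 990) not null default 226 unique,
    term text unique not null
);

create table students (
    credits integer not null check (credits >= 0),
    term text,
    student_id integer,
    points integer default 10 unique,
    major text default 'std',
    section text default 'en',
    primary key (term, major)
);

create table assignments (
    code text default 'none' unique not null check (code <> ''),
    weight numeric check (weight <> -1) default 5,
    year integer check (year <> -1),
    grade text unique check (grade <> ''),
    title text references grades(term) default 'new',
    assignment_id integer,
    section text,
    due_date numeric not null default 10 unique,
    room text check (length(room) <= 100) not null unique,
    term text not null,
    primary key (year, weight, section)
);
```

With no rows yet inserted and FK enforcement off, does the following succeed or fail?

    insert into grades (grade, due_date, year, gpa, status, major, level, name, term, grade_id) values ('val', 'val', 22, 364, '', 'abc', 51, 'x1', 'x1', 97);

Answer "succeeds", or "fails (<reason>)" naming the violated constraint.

The value '' for status violates CHECK (status <> '').

fails (CHECK on status)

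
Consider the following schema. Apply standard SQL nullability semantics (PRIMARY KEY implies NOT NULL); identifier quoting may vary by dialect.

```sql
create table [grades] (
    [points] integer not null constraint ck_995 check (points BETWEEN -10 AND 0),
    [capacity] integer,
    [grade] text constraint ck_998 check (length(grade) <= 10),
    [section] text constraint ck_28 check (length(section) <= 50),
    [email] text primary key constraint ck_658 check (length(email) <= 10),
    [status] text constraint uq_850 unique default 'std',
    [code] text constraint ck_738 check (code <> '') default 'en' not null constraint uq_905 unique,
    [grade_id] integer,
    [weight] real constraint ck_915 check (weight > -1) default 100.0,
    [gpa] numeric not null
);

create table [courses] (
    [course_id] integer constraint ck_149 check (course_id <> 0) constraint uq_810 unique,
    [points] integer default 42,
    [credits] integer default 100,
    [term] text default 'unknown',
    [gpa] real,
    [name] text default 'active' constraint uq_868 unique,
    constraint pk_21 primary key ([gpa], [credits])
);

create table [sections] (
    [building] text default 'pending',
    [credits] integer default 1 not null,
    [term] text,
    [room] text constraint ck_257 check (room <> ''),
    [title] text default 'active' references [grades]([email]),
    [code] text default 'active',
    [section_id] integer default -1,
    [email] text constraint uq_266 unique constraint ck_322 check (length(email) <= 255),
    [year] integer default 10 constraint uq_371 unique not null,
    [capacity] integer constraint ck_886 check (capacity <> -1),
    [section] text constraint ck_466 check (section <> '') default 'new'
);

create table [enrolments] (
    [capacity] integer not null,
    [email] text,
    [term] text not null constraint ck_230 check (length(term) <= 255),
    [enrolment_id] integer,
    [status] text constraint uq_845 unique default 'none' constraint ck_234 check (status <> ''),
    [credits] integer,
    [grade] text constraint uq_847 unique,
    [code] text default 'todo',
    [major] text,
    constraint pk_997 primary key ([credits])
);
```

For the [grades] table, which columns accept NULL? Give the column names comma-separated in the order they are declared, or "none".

capacity, grade, section, status, grade_id, weight

- points: declared NOT NULL → not nullable.
- capacity: no NOT NULL constraint applies → nullable.
- grade: CHECK does not forbid NULL (a CHECK constraint passes when its expression is NULL) → nullable.
- section: CHECK does not forbid NULL (a CHECK constraint passes when its expression is NULL) → nullable.
- email: part of the PRIMARY KEY, which implies NOT NULL → not nullable.
- status: UNIQUE does not imply NOT NULL → nullable.
- code: declared NOT NULL → not nullable.
- grade_id: no NOT NULL constraint applies → nullable.
- weight: CHECK does not forbid NULL (a CHECK constraint passes when its expression is NULL) → nullable.
- gpa: declared NOT NULL → not nullable.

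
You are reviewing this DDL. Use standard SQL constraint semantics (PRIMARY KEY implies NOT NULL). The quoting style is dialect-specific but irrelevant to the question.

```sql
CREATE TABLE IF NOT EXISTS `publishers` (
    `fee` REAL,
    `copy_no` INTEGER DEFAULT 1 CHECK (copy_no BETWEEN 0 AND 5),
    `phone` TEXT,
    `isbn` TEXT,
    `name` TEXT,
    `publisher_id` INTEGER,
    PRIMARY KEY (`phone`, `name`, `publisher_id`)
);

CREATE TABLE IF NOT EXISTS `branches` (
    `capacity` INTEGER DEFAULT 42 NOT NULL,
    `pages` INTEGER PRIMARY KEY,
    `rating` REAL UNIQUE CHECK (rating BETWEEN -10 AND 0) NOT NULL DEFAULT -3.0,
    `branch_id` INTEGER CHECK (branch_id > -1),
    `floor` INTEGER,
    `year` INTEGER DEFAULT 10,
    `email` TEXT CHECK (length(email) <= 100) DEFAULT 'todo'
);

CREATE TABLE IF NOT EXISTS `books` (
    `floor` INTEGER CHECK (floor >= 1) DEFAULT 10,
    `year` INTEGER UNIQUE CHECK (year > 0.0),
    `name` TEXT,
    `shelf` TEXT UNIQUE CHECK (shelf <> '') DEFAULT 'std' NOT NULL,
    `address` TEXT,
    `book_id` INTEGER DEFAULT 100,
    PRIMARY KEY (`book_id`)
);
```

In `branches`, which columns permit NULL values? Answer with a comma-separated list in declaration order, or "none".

branch_id, floor, year, email

- capacity: declared NOT NULL → not nullable.
- pages: part of the PRIMARY KEY, which implies NOT NULL → not nullable.
- rating: declared NOT NULL → not nullable.
- branch_id: CHECK does not forbid NULL (a CHECK constraint passes when its expression is NULL) → nullable.
- floor: no NOT NULL constraint applies → nullable.
- year: DEFAULT only fills an omitted column; an explicit NULL is still allowed → nullable.
- email: CHECK does not forbid NULL (a CHECK constraint passes when its expression is NULL) → nullable.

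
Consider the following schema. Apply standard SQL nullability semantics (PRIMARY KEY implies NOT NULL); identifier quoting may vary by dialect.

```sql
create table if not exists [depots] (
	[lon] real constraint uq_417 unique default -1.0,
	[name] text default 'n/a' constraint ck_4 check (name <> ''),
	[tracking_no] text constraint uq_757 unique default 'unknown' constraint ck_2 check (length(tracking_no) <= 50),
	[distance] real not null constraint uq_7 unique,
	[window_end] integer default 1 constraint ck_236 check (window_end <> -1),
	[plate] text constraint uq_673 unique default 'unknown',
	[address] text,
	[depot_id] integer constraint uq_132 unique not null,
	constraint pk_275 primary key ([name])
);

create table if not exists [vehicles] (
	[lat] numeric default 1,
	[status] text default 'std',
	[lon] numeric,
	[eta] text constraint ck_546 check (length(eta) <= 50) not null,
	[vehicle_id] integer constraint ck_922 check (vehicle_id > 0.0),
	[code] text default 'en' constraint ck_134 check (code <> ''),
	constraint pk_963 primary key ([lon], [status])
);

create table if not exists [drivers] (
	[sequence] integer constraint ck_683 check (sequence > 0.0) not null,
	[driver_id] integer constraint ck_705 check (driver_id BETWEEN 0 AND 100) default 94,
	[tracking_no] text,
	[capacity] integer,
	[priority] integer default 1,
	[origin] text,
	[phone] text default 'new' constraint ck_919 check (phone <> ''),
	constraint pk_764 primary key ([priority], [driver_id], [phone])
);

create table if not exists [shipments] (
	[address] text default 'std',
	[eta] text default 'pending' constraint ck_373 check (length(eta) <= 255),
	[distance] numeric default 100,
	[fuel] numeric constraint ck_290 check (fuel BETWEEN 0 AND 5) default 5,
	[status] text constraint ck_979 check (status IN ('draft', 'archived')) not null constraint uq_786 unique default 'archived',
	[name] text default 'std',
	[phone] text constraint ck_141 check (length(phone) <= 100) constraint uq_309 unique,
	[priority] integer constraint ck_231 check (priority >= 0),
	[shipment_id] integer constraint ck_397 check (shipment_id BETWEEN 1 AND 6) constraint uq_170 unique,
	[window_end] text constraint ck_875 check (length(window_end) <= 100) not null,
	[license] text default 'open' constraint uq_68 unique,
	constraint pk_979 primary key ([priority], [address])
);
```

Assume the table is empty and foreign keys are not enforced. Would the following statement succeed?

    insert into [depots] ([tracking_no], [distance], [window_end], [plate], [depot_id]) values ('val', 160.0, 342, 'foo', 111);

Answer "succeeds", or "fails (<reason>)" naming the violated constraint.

succeeds

NOT NULL columns: depot_id is supplied; distance is supplied; name defaults to 'n/a'.
CHECK constraints: 'val' satisfies (length(tracking_no) <= 50); 342 satisfies (window_end <> -1).
No constraint is violated.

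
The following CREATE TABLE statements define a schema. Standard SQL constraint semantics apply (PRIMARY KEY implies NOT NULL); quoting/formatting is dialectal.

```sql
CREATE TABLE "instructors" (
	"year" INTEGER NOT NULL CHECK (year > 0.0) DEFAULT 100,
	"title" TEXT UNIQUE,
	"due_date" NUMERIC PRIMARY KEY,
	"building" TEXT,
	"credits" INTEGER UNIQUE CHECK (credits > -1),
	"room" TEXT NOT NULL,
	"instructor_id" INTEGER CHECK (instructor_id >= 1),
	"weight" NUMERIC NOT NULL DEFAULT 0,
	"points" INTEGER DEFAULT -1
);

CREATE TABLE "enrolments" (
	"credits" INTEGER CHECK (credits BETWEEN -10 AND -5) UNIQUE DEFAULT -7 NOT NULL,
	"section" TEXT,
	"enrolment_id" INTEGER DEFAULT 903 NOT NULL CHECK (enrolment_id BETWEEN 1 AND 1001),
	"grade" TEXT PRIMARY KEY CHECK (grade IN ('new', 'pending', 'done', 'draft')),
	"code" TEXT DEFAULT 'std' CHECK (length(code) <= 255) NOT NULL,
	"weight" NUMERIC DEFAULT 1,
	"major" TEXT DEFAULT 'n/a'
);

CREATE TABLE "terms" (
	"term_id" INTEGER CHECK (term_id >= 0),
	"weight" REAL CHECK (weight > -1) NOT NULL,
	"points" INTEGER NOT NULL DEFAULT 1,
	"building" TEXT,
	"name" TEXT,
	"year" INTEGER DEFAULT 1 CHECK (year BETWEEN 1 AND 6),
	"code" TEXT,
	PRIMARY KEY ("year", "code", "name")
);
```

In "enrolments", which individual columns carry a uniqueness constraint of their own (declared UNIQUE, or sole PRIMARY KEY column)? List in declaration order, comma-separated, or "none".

- credits: declared UNIQUE → unique.
- section: no UNIQUE or single-column PK constraint.
- enrolment_id: no UNIQUE or single-column PK constraint.
- grade: single-column PRIMARY KEY → unique.
- code: no UNIQUE or single-column PK constraint.
- weight: no UNIQUE or single-column PK constraint.
- major: no UNIQUE or single-column PK constraint.

credits, grade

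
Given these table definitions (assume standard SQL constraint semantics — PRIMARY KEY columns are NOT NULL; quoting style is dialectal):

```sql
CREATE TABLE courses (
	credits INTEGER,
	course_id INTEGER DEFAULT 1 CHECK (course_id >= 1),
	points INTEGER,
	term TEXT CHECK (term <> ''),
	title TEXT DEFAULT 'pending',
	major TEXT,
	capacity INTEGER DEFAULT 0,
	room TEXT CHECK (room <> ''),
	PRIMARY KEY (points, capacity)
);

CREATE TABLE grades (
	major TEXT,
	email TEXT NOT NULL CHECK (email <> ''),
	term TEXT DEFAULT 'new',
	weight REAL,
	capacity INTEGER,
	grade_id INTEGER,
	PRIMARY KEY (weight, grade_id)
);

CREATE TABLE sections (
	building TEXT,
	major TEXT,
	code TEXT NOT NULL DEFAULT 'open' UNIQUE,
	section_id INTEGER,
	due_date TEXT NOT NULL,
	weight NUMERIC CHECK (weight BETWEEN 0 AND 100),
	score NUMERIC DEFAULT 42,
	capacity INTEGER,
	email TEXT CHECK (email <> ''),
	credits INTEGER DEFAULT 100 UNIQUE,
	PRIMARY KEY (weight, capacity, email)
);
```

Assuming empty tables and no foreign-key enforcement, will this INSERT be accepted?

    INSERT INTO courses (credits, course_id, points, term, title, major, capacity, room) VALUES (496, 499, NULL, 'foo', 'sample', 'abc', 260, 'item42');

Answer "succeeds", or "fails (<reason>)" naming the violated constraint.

fails (NOT NULL on points)

points is explicitly set to NULL, but points is part of the PRIMARY KEY (implied NOT NULL).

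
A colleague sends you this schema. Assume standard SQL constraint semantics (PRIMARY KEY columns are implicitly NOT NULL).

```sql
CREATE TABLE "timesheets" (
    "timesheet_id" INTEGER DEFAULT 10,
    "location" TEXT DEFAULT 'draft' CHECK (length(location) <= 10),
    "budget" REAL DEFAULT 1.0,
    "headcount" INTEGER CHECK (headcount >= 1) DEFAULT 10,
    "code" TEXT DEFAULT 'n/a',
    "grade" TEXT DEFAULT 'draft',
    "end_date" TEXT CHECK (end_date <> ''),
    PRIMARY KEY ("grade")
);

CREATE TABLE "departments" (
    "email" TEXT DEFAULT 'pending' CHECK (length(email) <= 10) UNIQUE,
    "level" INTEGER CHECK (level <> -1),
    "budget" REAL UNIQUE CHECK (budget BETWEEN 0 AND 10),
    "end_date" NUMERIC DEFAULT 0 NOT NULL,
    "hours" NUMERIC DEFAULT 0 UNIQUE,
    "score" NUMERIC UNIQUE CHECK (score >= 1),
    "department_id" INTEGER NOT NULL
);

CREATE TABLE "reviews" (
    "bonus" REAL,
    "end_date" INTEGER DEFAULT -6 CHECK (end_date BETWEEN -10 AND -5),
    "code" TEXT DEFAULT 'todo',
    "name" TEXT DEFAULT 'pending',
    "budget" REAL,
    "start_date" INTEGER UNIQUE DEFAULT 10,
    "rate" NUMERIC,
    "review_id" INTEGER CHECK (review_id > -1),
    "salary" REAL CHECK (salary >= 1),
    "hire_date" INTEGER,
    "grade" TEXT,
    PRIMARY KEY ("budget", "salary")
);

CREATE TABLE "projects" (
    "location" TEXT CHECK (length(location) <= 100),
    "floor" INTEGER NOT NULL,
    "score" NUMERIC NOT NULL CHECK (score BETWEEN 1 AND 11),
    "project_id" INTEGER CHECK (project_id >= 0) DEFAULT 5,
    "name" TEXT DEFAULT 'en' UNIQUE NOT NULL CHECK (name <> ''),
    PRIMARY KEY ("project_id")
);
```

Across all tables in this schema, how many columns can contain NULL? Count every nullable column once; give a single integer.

21

timesheets: 6 nullable (timesheet_id, location, budget, headcount, code, end_date — PK (grade) and explicit NOT NULL columns excluded).
departments: 5 nullable (email, level, budget, hours, score — PK none and explicit NOT NULL columns excluded).
reviews: 9 nullable (bonus, end_date, code, name, start_date, rate, review_id, hire_date, grade — PK (budget, salary) and explicit NOT NULL columns excluded).
projects: 1 nullable (location — PK (project_id) and explicit NOT NULL columns excluded).
Total: 6 + 5 + 9 + 1 = 21.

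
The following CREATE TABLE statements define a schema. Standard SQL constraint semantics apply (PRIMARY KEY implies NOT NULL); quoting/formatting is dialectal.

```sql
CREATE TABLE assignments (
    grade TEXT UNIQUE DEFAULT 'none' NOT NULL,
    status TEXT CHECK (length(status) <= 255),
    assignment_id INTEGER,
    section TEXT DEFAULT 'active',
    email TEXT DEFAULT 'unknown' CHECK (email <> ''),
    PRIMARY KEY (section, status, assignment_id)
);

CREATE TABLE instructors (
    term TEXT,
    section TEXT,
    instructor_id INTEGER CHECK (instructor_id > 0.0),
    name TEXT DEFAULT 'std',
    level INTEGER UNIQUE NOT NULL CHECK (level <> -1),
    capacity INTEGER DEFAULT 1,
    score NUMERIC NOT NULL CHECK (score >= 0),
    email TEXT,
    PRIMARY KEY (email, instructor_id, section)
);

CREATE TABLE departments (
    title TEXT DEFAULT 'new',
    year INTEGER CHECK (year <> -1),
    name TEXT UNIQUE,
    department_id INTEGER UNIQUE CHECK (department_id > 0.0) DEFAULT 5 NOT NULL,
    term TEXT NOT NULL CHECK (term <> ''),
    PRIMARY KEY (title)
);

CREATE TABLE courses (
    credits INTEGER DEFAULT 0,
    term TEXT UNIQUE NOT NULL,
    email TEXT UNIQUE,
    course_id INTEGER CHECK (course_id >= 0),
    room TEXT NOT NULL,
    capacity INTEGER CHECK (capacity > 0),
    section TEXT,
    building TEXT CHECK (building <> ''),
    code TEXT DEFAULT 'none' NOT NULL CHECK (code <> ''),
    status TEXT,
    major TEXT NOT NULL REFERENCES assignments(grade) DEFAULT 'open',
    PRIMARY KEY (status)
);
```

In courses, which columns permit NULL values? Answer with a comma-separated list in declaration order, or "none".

credits, email, course_id, capacity, section, building

- credits: DEFAULT only fills an omitted column; an explicit NULL is still allowed → nullable.
- term: declared NOT NULL → not nullable.
- email: UNIQUE does not imply NOT NULL → nullable.
- course_id: CHECK does not forbid NULL (a CHECK constraint passes when its expression is NULL) → nullable.
- room: declared NOT NULL → not nullable.
- capacity: CHECK does not forbid NULL (a CHECK constraint passes when its expression is NULL) → nullable.
- section: no NOT NULL constraint applies → nullable.
- building: CHECK does not forbid NULL (a CHECK constraint passes when its expression is NULL) → nullable.
- code: declared NOT NULL → not nullable.
- status: part of the PRIMARY KEY, which implies NOT NULL → not nullable.
- major: declared NOT NULL → not nullable.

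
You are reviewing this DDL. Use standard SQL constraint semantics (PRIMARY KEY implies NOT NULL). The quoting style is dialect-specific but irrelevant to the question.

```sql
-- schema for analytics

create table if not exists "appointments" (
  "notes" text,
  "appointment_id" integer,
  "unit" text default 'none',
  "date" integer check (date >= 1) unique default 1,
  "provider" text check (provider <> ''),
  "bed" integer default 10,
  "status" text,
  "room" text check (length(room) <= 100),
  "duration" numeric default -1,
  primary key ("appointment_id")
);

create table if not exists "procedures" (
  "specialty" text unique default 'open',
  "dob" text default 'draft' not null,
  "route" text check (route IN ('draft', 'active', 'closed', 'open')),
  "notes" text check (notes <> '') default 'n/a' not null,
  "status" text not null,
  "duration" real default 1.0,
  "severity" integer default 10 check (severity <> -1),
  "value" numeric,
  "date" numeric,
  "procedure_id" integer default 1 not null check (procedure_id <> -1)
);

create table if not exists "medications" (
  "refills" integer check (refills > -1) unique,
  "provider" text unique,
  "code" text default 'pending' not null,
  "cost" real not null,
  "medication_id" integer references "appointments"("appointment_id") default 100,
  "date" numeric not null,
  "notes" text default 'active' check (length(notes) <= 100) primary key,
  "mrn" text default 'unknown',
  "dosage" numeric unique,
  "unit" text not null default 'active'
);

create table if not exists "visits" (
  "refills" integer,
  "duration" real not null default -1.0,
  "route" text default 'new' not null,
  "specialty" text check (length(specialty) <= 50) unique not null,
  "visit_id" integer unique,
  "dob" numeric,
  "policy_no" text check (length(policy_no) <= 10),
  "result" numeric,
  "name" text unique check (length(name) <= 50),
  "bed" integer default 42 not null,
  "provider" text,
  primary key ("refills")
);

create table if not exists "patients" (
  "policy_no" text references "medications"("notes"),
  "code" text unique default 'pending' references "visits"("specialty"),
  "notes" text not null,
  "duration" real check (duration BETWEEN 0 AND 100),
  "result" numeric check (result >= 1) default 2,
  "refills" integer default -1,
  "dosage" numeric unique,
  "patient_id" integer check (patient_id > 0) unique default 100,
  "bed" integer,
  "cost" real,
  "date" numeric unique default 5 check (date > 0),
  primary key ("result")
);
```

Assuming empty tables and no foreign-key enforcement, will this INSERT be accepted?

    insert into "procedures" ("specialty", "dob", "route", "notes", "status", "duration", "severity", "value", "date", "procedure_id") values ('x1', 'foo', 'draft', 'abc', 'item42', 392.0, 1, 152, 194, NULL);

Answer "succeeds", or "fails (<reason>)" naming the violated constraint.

fails (NOT NULL on procedure_id)

procedure_id is explicitly set to NULL, but procedure_id is declared NOT NULL.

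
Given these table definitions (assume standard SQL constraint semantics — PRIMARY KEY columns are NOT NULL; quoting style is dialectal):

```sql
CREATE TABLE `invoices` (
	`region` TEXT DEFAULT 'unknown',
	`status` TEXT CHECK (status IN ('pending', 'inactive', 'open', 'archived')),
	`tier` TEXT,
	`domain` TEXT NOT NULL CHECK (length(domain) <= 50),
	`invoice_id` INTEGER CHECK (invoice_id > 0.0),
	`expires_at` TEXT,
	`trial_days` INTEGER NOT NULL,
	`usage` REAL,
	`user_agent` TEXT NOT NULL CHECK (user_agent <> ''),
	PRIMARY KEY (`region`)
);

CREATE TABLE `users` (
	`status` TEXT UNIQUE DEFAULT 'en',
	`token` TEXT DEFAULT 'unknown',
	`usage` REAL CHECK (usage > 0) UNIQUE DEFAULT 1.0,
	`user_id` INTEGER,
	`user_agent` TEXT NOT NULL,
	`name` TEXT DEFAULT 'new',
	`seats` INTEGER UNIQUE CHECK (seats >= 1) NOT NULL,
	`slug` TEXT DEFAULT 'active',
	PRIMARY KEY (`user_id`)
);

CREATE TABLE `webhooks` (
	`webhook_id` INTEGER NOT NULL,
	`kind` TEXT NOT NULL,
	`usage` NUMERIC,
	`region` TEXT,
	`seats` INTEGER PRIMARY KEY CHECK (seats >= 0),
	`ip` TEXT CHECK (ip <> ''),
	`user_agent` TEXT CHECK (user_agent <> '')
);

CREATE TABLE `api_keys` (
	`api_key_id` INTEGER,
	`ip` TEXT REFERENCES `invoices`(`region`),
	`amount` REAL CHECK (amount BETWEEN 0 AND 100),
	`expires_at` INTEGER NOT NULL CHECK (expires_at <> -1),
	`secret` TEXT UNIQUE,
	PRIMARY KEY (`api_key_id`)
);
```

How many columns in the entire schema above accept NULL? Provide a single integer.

17

invoices: 5 nullable (status, tier, invoice_id, expires_at, usage — PK (region) and explicit NOT NULL columns excluded).
users: 5 nullable (status, token, usage, name, slug — PK (user_id) and explicit NOT NULL columns excluded).
webhooks: 4 nullable (usage, region, ip, user_agent — PK (seats) and explicit NOT NULL columns excluded).
api_keys: 3 nullable (ip, amount, secret — PK (api_key_id) and explicit NOT NULL columns excluded).
Total: 5 + 5 + 4 + 3 = 17.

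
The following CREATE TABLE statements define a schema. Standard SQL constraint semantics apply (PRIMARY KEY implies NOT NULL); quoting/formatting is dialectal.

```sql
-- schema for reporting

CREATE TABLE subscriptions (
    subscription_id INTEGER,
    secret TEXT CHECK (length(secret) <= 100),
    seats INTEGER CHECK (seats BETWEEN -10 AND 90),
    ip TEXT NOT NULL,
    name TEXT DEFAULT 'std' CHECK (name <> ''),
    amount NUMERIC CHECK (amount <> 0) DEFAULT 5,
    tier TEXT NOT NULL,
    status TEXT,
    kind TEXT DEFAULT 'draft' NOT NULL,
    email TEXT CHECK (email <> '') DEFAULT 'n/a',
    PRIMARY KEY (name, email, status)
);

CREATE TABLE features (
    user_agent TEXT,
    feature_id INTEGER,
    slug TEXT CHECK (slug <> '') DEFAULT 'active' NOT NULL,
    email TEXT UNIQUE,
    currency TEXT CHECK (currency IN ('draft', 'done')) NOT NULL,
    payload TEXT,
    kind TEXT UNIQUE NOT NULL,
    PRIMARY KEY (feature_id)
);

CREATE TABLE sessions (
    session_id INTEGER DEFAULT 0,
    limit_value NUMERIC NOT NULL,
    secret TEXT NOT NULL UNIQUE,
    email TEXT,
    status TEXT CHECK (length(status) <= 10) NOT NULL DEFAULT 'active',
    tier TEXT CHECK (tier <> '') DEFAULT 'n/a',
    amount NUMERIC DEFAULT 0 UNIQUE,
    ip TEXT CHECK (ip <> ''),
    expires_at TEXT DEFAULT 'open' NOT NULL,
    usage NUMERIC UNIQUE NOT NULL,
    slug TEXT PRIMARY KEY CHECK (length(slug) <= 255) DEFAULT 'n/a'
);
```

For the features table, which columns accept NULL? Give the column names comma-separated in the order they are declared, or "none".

- user_agent: no NOT NULL constraint applies → nullable.
- feature_id: part of the PRIMARY KEY, which implies NOT NULL → not nullable.
- slug: declared NOT NULL → not nullable.
- email: UNIQUE does not imply NOT NULL → nullable.
- currency: declared NOT NULL → not nullable.
- payload: no NOT NULL constraint applies → nullable.
- kind: declared NOT NULL → not nullable.

user_agent, email, payload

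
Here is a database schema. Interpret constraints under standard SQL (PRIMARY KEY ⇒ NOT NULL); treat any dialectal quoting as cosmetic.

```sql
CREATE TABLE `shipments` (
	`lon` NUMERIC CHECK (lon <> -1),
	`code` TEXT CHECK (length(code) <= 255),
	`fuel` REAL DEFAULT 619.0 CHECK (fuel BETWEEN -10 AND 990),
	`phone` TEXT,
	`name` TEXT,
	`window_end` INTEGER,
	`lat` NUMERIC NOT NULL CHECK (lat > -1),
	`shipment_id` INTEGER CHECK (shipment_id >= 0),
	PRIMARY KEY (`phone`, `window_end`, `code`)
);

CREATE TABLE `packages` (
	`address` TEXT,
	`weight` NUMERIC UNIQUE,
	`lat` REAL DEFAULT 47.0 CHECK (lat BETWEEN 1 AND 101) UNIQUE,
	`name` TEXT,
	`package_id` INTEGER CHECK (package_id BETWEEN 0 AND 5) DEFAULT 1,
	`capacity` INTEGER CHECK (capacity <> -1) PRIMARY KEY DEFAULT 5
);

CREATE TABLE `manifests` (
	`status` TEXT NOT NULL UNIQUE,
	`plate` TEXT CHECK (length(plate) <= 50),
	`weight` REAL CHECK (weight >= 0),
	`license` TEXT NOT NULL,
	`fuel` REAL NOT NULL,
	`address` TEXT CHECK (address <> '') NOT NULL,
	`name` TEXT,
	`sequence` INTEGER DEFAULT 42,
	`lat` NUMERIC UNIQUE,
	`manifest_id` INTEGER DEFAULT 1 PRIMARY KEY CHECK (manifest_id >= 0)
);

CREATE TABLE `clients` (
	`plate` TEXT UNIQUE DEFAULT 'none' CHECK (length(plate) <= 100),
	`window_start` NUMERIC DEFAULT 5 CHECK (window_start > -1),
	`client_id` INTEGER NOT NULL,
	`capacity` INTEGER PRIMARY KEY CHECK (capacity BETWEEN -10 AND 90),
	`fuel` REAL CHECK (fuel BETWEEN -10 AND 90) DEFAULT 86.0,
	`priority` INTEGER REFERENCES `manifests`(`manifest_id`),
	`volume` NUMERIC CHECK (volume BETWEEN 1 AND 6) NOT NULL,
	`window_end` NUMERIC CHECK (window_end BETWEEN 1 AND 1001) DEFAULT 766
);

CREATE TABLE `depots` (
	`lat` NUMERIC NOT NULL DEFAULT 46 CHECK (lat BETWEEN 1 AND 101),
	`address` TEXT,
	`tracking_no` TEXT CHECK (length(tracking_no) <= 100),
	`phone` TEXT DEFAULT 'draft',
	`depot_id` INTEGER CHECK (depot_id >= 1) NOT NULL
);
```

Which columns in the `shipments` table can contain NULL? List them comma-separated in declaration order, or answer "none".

- lon: CHECK does not forbid NULL (a CHECK constraint passes when its expression is NULL) → nullable.
- code: part of the PRIMARY KEY, which implies NOT NULL → not nullable.
- fuel: CHECK does not forbid NULL (a CHECK constraint passes when its expression is NULL) → nullable.
- phone: part of the PRIMARY KEY, which implies NOT NULL → not nullable.
- name: no NOT NULL constraint applies → nullable.
- window_end: part of the PRIMARY KEY, which implies NOT NULL → not nullable.
- lat: declared NOT NULL → not nullable.
- shipment_id: CHECK does not forbid NULL (a CHECK constraint passes when its expression is NULL) → nullable.

lon, fuel, name, shipment_id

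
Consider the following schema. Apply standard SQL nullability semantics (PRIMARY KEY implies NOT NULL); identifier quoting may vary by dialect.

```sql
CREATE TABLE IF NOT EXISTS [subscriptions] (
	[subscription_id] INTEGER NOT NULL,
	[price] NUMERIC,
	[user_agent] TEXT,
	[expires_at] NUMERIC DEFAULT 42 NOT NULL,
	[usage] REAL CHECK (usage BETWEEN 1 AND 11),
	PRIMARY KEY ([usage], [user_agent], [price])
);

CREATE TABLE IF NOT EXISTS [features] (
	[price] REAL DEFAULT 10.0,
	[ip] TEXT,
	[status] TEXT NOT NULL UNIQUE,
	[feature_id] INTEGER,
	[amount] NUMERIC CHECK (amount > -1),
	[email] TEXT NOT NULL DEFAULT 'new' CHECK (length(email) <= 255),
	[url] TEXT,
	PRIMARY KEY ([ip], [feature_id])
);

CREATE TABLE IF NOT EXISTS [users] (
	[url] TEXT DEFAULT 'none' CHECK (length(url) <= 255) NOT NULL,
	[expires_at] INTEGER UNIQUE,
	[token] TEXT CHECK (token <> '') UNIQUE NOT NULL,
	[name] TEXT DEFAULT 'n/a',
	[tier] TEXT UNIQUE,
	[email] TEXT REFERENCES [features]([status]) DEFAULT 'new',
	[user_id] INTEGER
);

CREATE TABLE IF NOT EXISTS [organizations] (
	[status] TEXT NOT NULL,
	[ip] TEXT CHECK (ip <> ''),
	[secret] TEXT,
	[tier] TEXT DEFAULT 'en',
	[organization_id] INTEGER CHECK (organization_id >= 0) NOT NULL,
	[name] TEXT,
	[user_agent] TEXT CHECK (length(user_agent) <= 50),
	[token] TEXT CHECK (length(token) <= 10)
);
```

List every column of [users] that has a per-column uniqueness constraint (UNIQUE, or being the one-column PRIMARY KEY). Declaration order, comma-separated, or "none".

expires_at, token, tier

- url: no UNIQUE or single-column PK constraint.
- expires_at: declared UNIQUE → unique.
- token: declared UNIQUE → unique.
- name: no UNIQUE or single-column PK constraint.
- tier: declared UNIQUE → unique.
- email: no UNIQUE or single-column PK constraint.
- user_id: no UNIQUE or single-column PK constraint.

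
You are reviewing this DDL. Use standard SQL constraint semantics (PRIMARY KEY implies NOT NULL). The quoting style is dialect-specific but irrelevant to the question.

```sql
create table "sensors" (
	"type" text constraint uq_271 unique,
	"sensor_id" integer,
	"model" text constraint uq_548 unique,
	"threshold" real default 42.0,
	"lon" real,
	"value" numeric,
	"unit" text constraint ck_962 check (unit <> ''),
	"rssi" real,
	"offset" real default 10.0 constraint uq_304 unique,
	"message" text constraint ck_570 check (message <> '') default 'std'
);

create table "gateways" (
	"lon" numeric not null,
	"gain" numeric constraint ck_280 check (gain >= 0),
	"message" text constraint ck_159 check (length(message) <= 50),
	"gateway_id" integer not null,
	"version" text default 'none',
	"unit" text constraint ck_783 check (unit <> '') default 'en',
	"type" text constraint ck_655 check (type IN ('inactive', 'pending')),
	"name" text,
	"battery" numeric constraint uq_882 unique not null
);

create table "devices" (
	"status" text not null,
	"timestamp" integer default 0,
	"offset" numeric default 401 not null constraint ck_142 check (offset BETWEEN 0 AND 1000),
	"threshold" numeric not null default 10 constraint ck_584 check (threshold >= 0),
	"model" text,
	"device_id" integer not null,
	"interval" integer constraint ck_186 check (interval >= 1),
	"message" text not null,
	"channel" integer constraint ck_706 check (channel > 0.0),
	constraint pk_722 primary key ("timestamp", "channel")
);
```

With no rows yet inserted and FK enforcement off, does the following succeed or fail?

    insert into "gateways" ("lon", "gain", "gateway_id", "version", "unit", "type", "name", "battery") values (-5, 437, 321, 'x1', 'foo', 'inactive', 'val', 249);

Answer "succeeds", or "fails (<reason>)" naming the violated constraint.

NOT NULL columns: battery is supplied; gateway_id is supplied; lon is supplied.
CHECK constraints: 437 satisfies (gain >= 0); 'foo' satisfies (unit <> ''); 'inactive' satisfies (type IN ('inactive', 'pending')).
No constraint is violated.

succeeds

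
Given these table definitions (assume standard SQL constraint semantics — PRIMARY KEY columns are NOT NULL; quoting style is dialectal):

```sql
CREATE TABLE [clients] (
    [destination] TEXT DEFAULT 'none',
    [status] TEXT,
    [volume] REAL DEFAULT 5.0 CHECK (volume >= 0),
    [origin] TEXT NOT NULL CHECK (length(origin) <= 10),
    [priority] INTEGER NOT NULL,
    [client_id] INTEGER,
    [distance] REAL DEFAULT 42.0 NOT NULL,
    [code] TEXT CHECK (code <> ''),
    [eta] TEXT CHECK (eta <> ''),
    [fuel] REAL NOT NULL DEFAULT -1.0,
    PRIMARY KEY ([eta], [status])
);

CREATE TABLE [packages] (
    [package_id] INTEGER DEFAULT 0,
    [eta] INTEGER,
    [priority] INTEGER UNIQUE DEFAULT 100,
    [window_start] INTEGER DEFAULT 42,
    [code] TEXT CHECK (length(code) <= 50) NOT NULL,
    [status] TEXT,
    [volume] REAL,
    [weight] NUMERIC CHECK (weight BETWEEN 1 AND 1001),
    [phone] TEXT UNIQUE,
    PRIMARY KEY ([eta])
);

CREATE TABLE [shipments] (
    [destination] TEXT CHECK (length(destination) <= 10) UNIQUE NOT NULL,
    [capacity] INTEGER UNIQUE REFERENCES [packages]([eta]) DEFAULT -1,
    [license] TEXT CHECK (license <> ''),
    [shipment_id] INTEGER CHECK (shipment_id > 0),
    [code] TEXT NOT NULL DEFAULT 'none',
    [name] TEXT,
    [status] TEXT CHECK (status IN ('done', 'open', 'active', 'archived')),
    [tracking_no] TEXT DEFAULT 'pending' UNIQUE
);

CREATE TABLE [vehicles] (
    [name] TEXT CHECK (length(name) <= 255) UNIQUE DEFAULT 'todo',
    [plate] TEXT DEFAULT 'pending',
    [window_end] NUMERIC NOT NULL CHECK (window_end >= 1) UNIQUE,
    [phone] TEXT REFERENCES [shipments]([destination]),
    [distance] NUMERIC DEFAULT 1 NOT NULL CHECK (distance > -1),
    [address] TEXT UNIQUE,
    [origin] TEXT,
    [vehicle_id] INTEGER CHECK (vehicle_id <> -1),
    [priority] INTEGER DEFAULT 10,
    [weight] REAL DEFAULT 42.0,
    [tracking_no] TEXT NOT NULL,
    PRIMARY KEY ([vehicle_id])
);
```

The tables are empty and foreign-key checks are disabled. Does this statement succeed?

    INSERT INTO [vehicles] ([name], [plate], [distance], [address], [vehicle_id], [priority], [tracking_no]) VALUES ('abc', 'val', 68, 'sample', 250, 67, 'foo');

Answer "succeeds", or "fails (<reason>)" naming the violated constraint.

window_end is omitted from the column list and has no DEFAULT, so it would receive NULL.
But window_end is declared NOT NULL.

fails (NOT NULL on window_end)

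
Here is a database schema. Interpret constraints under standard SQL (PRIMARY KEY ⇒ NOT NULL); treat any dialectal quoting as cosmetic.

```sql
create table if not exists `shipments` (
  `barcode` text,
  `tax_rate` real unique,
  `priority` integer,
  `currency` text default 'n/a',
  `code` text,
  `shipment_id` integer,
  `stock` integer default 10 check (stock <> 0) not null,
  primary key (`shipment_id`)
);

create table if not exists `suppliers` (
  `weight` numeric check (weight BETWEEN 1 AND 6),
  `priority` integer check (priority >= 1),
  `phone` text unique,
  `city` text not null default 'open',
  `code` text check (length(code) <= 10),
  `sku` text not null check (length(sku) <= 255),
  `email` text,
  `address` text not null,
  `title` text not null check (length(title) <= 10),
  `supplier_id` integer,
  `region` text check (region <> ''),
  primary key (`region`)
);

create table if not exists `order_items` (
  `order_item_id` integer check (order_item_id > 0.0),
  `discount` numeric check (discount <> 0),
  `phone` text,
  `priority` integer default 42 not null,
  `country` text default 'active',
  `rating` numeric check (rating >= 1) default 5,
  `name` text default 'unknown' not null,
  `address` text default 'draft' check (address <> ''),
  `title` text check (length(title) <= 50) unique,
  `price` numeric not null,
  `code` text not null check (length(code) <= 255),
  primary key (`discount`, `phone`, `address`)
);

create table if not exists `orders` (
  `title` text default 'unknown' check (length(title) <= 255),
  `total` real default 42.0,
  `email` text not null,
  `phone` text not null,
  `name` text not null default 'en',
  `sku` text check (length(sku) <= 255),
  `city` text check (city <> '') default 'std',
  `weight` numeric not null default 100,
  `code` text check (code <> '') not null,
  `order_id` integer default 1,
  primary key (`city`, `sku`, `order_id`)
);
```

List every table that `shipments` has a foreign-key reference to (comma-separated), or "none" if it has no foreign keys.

none

No column in shipments has a REFERENCES clause.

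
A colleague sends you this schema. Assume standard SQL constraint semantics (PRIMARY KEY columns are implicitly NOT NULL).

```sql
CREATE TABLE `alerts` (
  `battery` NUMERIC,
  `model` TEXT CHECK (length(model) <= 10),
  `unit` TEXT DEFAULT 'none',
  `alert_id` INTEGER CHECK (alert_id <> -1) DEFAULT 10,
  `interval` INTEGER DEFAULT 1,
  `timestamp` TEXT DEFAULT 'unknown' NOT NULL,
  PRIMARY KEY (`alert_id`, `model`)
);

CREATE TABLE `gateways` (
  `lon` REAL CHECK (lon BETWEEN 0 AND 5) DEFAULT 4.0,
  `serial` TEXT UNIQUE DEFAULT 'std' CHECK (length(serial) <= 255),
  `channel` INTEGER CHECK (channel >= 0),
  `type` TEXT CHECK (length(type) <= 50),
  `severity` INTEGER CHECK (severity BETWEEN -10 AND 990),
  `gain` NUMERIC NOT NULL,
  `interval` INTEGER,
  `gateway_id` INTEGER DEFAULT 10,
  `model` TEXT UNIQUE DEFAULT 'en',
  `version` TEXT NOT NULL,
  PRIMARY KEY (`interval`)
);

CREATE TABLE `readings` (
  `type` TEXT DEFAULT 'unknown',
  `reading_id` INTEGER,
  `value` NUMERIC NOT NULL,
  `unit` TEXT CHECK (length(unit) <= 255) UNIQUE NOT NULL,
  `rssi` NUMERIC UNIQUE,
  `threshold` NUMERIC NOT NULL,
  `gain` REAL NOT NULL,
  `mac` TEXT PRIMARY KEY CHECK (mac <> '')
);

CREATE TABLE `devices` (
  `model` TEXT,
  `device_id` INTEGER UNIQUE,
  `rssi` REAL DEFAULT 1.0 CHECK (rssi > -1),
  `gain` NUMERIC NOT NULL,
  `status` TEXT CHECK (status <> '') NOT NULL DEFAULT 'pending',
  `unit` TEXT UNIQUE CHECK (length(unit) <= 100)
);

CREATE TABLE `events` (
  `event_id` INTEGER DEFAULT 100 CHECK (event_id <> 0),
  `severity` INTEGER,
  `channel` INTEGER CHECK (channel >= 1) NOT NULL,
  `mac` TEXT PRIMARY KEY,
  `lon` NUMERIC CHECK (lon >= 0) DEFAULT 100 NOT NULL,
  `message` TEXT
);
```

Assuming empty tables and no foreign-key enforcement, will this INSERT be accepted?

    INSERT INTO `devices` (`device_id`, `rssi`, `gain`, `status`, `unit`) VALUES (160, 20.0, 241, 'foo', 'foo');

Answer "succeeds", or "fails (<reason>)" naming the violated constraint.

succeeds

NOT NULL columns: gain is supplied; status is supplied.
CHECK constraints: 20.0 satisfies (rssi > -1); 'foo' satisfies (status <> ''); 'foo' satisfies (length(unit) <= 100).
No constraint is violated.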